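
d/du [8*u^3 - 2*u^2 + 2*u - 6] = 24*u^2 - 4*u + 2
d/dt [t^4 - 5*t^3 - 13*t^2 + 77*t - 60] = 4*t^3 - 15*t^2 - 26*t + 77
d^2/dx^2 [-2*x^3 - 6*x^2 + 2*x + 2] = -12*x - 12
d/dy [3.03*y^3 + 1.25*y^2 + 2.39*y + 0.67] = 9.09*y^2 + 2.5*y + 2.39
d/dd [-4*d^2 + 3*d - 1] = 3 - 8*d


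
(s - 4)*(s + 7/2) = s^2 - s/2 - 14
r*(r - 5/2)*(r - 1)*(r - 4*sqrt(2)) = r^4 - 4*sqrt(2)*r^3 - 7*r^3/2 + 5*r^2/2 + 14*sqrt(2)*r^2 - 10*sqrt(2)*r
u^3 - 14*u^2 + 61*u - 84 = (u - 7)*(u - 4)*(u - 3)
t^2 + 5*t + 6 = (t + 2)*(t + 3)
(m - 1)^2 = m^2 - 2*m + 1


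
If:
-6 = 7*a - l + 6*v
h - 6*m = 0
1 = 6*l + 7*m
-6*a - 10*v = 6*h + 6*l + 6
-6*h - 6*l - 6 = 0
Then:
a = -805/493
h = -42/29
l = 13/29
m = -7/29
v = 483/493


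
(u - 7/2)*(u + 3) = u^2 - u/2 - 21/2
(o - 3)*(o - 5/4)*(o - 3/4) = o^3 - 5*o^2 + 111*o/16 - 45/16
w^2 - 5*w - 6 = (w - 6)*(w + 1)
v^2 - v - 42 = (v - 7)*(v + 6)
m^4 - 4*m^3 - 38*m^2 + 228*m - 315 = (m - 5)*(m - 3)^2*(m + 7)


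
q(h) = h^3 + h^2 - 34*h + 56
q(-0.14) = 60.78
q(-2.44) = 130.39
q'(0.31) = -33.09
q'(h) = 3*h^2 + 2*h - 34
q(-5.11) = 122.42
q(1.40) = 13.10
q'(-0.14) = -34.22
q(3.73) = -5.01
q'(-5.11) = 34.12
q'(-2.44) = -21.02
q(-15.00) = -2584.00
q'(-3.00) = -13.00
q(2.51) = -7.23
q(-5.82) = 90.62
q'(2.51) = -10.08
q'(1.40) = -25.32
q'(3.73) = 15.20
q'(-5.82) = 55.98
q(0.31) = 45.59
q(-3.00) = 140.00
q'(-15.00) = 611.00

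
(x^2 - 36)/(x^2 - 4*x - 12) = (x + 6)/(x + 2)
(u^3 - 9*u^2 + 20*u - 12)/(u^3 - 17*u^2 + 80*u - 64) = (u^2 - 8*u + 12)/(u^2 - 16*u + 64)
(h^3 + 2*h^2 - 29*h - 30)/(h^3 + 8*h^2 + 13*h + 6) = (h - 5)/(h + 1)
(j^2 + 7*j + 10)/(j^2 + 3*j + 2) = (j + 5)/(j + 1)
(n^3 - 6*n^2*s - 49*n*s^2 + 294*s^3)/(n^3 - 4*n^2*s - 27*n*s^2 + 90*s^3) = (-n^2 + 49*s^2)/(-n^2 - 2*n*s + 15*s^2)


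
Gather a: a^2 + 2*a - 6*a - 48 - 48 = a^2 - 4*a - 96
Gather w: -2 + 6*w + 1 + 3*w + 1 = 9*w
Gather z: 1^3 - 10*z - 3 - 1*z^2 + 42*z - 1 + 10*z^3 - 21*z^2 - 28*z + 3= 10*z^3 - 22*z^2 + 4*z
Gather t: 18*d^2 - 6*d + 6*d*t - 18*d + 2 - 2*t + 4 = 18*d^2 - 24*d + t*(6*d - 2) + 6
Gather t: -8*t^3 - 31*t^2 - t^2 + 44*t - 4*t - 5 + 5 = -8*t^3 - 32*t^2 + 40*t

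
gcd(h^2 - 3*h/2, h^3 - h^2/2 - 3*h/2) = h^2 - 3*h/2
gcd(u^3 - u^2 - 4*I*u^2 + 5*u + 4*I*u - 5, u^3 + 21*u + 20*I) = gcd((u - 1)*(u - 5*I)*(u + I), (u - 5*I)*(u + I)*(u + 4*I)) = u^2 - 4*I*u + 5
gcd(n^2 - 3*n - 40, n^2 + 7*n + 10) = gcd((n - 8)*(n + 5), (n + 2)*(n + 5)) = n + 5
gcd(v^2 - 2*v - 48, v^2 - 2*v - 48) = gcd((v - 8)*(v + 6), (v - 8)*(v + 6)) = v^2 - 2*v - 48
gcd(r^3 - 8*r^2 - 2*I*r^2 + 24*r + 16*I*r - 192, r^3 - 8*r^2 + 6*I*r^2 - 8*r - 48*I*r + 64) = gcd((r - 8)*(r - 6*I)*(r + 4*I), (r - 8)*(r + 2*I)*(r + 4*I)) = r^2 + r*(-8 + 4*I) - 32*I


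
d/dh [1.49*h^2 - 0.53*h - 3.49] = 2.98*h - 0.53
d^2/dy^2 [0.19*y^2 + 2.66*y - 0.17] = 0.380000000000000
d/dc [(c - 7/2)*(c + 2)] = 2*c - 3/2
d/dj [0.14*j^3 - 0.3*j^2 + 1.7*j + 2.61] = 0.42*j^2 - 0.6*j + 1.7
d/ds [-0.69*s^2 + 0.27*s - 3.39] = 0.27 - 1.38*s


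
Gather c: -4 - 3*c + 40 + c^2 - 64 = c^2 - 3*c - 28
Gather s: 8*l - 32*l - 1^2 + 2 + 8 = 9 - 24*l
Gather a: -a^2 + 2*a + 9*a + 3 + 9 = -a^2 + 11*a + 12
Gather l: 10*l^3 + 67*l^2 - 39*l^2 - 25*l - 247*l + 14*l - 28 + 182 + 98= 10*l^3 + 28*l^2 - 258*l + 252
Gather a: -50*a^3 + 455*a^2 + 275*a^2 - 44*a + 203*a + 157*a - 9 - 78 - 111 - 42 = -50*a^3 + 730*a^2 + 316*a - 240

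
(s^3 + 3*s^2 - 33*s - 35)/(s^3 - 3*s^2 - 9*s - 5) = (s + 7)/(s + 1)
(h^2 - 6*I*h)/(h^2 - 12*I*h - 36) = h/(h - 6*I)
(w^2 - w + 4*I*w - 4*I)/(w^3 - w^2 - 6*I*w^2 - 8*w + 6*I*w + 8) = (w + 4*I)/(w^2 - 6*I*w - 8)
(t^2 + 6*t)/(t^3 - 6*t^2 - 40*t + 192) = t/(t^2 - 12*t + 32)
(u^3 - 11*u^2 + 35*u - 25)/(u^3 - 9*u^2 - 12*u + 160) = (u^2 - 6*u + 5)/(u^2 - 4*u - 32)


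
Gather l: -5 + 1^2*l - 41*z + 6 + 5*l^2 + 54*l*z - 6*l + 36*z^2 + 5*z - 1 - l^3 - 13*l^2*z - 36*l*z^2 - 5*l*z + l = -l^3 + l^2*(5 - 13*z) + l*(-36*z^2 + 49*z - 4) + 36*z^2 - 36*z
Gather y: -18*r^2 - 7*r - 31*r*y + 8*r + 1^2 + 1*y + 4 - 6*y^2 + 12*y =-18*r^2 + r - 6*y^2 + y*(13 - 31*r) + 5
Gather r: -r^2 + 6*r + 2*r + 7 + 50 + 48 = -r^2 + 8*r + 105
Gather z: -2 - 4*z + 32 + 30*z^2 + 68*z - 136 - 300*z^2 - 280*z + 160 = -270*z^2 - 216*z + 54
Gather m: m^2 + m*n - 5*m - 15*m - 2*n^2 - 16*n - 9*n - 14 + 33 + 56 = m^2 + m*(n - 20) - 2*n^2 - 25*n + 75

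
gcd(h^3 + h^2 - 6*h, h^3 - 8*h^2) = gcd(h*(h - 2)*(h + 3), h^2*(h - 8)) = h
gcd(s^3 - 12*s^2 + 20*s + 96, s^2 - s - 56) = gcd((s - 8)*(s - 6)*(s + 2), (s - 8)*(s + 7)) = s - 8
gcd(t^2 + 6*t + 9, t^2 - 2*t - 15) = t + 3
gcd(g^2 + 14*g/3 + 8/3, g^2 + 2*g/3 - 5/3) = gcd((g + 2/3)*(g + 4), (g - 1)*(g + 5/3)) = 1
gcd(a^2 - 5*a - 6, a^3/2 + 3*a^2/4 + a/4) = a + 1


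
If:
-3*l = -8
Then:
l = 8/3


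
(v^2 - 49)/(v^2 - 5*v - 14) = (v + 7)/(v + 2)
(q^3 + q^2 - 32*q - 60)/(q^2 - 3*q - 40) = (q^2 - 4*q - 12)/(q - 8)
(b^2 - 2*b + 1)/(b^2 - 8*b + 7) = (b - 1)/(b - 7)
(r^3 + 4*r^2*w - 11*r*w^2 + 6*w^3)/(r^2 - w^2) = (r^2 + 5*r*w - 6*w^2)/(r + w)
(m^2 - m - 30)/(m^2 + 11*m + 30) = (m - 6)/(m + 6)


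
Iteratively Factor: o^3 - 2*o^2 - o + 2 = (o - 2)*(o^2 - 1) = (o - 2)*(o + 1)*(o - 1)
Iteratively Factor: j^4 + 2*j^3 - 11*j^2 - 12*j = (j - 3)*(j^3 + 5*j^2 + 4*j) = (j - 3)*(j + 1)*(j^2 + 4*j) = j*(j - 3)*(j + 1)*(j + 4)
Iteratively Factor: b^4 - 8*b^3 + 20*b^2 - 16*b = (b - 2)*(b^3 - 6*b^2 + 8*b) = b*(b - 2)*(b^2 - 6*b + 8) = b*(b - 4)*(b - 2)*(b - 2)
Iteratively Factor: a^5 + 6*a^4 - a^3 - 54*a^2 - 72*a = (a + 2)*(a^4 + 4*a^3 - 9*a^2 - 36*a) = (a + 2)*(a + 4)*(a^3 - 9*a) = (a + 2)*(a + 3)*(a + 4)*(a^2 - 3*a) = a*(a + 2)*(a + 3)*(a + 4)*(a - 3)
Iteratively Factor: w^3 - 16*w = (w + 4)*(w^2 - 4*w) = (w - 4)*(w + 4)*(w)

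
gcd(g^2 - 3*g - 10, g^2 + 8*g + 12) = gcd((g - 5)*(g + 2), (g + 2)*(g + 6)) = g + 2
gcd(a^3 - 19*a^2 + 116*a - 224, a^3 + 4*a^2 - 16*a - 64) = a - 4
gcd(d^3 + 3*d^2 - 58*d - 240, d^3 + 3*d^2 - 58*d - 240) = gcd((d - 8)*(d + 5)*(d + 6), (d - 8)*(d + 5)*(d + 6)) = d^3 + 3*d^2 - 58*d - 240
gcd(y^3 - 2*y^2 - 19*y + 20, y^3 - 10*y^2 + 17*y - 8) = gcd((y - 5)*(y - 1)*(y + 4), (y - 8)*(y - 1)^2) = y - 1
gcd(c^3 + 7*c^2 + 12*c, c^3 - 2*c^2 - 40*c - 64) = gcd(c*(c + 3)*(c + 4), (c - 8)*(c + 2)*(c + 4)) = c + 4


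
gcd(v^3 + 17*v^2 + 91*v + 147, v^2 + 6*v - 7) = v + 7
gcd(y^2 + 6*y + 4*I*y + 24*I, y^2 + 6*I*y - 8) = y + 4*I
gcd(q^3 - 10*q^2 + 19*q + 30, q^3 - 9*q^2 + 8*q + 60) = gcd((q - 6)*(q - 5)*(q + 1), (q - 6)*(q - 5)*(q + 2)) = q^2 - 11*q + 30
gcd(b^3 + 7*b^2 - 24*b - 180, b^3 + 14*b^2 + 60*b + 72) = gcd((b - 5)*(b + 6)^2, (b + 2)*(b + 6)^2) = b^2 + 12*b + 36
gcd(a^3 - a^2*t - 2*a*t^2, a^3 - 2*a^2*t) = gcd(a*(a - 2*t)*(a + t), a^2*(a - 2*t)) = -a^2 + 2*a*t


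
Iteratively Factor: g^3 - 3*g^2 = (g - 3)*(g^2) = g*(g - 3)*(g)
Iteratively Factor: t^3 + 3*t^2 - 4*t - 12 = (t + 2)*(t^2 + t - 6) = (t - 2)*(t + 2)*(t + 3)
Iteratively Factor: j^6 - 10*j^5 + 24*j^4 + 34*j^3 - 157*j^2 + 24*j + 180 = (j - 5)*(j^5 - 5*j^4 - j^3 + 29*j^2 - 12*j - 36) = (j - 5)*(j + 2)*(j^4 - 7*j^3 + 13*j^2 + 3*j - 18) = (j - 5)*(j - 3)*(j + 2)*(j^3 - 4*j^2 + j + 6) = (j - 5)*(j - 3)*(j - 2)*(j + 2)*(j^2 - 2*j - 3) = (j - 5)*(j - 3)^2*(j - 2)*(j + 2)*(j + 1)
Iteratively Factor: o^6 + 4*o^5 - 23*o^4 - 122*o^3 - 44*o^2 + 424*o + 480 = (o + 3)*(o^5 + o^4 - 26*o^3 - 44*o^2 + 88*o + 160) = (o + 2)*(o + 3)*(o^4 - o^3 - 24*o^2 + 4*o + 80) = (o - 5)*(o + 2)*(o + 3)*(o^3 + 4*o^2 - 4*o - 16) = (o - 5)*(o + 2)*(o + 3)*(o + 4)*(o^2 - 4) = (o - 5)*(o - 2)*(o + 2)*(o + 3)*(o + 4)*(o + 2)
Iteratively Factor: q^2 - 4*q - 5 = (q - 5)*(q + 1)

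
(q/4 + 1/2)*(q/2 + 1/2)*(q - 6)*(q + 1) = q^4/8 - q^3/4 - 19*q^2/8 - 7*q/2 - 3/2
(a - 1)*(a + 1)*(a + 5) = a^3 + 5*a^2 - a - 5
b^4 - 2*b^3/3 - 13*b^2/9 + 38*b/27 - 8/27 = (b - 1)*(b - 2/3)*(b - 1/3)*(b + 4/3)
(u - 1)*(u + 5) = u^2 + 4*u - 5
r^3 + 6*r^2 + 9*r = r*(r + 3)^2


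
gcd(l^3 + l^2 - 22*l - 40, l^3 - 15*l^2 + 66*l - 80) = l - 5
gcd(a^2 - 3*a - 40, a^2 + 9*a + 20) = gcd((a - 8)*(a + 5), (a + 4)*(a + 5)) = a + 5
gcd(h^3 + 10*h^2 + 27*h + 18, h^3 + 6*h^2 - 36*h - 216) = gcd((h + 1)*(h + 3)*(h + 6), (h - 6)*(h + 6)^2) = h + 6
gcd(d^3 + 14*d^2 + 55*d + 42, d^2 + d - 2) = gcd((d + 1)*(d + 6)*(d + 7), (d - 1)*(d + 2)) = 1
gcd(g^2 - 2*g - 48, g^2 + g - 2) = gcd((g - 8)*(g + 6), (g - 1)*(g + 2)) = 1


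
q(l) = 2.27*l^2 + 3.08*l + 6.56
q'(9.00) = 43.94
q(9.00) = 218.15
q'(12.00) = 57.56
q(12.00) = 370.40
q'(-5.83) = -23.39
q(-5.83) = 65.76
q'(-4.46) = -17.17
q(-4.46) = 37.98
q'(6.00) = 30.32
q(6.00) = 106.76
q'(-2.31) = -7.41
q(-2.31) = 11.56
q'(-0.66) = 0.08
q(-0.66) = 5.52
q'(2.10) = 12.61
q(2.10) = 23.04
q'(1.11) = 8.12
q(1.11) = 12.78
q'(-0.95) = -1.23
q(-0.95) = 5.68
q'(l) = 4.54*l + 3.08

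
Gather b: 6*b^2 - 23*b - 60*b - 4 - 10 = 6*b^2 - 83*b - 14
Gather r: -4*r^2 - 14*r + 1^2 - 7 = -4*r^2 - 14*r - 6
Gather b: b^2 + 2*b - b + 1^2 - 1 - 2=b^2 + b - 2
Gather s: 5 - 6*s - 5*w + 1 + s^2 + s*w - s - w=s^2 + s*(w - 7) - 6*w + 6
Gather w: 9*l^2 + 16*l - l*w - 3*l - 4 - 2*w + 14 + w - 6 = 9*l^2 + 13*l + w*(-l - 1) + 4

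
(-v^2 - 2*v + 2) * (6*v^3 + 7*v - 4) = -6*v^5 - 12*v^4 + 5*v^3 - 10*v^2 + 22*v - 8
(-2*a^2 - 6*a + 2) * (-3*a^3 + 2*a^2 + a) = 6*a^5 + 14*a^4 - 20*a^3 - 2*a^2 + 2*a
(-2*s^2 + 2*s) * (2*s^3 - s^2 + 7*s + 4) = -4*s^5 + 6*s^4 - 16*s^3 + 6*s^2 + 8*s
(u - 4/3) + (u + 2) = 2*u + 2/3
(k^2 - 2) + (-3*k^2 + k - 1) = -2*k^2 + k - 3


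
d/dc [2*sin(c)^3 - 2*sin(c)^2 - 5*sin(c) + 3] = (6*sin(c)^2 - 4*sin(c) - 5)*cos(c)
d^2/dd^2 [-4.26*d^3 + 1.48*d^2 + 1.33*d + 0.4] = 2.96 - 25.56*d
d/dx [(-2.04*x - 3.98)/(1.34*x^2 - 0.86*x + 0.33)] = (2.7336*x^2 + 10.6664*x - 4.096)/(1.7956*x^4 - 2.3048*x^3 + 1.624*x^2 - 0.5676*x + 0.1089)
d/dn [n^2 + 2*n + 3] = 2*n + 2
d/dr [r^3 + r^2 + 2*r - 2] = 3*r^2 + 2*r + 2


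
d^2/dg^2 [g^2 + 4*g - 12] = 2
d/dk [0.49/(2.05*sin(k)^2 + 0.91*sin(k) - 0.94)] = -(2.009*sin(k) + 0.4459)*cos(k)/(2.05*sin(k)^2 + 0.91*sin(k) - 0.94)^2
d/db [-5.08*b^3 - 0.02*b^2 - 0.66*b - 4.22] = -15.24*b^2 - 0.04*b - 0.66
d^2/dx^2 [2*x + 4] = 0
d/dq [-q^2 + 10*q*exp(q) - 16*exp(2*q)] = 10*q*exp(q) - 2*q - 32*exp(2*q) + 10*exp(q)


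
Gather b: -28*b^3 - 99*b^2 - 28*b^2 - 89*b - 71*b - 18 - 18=-28*b^3 - 127*b^2 - 160*b - 36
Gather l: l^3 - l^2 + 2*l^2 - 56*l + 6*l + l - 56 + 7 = l^3 + l^2 - 49*l - 49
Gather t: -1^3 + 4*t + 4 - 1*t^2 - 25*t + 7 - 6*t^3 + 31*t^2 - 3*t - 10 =-6*t^3 + 30*t^2 - 24*t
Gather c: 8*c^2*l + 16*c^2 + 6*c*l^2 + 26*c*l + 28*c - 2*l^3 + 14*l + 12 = c^2*(8*l + 16) + c*(6*l^2 + 26*l + 28) - 2*l^3 + 14*l + 12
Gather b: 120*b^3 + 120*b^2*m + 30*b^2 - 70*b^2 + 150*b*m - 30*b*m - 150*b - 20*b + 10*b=120*b^3 + b^2*(120*m - 40) + b*(120*m - 160)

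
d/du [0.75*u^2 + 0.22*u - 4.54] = 1.5*u + 0.22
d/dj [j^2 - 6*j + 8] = 2*j - 6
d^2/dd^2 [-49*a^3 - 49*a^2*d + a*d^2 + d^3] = 2*a + 6*d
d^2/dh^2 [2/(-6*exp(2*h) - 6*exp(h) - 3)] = 4*(-4*(2*exp(h) + 1)^2*exp(h) + (4*exp(h) + 1)*(2*exp(2*h) + 2*exp(h) + 1))*exp(h)/(3*(2*exp(2*h) + 2*exp(h) + 1)^3)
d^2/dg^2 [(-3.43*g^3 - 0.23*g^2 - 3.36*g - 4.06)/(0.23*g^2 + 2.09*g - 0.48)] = (-2.22044604925031e-16*g^5 - 30.856876*g^3 + 19.20486*g^2 - 18.677148*g - 43.212908)/(0.012167*g^6 + 0.331683*g^5 + 2.937813*g^4 + 7.744913*g^3 - 6.131088*g^2 + 1.444608*g - 0.110592)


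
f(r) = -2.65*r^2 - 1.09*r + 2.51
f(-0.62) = 2.17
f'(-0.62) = 2.20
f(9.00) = -221.95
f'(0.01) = -1.14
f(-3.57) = -27.37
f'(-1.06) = 4.53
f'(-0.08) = -0.67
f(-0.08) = 2.58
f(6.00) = -99.43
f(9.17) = -230.32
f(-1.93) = -5.26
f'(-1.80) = 8.45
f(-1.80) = -4.11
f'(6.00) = -32.89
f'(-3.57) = 17.83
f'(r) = -5.3*r - 1.09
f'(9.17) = -49.69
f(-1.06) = 0.69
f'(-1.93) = 9.14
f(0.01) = 2.50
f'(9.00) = -48.79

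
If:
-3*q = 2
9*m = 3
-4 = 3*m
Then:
No Solution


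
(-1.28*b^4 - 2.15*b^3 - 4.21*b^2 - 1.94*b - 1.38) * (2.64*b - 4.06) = -3.3792*b^5 - 0.479200000000001*b^4 - 2.3854*b^3 + 11.971*b^2 + 4.2332*b + 5.6028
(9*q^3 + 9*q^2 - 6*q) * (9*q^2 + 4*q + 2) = 81*q^5 + 117*q^4 - 6*q^2 - 12*q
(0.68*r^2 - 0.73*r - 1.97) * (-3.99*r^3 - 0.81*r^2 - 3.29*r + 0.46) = -2.7132*r^5 + 2.3619*r^4 + 6.2144*r^3 + 4.3102*r^2 + 6.1455*r - 0.9062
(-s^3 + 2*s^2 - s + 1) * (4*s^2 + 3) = -4*s^5 + 8*s^4 - 7*s^3 + 10*s^2 - 3*s + 3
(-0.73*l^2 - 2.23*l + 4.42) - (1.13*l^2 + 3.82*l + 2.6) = -1.86*l^2 - 6.05*l + 1.82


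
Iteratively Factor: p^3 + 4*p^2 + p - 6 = (p + 2)*(p^2 + 2*p - 3) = (p - 1)*(p + 2)*(p + 3)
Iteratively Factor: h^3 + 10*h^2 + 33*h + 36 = (h + 3)*(h^2 + 7*h + 12) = (h + 3)^2*(h + 4)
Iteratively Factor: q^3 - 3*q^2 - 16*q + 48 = (q - 4)*(q^2 + q - 12) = (q - 4)*(q + 4)*(q - 3)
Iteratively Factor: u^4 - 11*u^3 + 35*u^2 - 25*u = (u - 1)*(u^3 - 10*u^2 + 25*u) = u*(u - 1)*(u^2 - 10*u + 25) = u*(u - 5)*(u - 1)*(u - 5)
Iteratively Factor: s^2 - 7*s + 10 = (s - 2)*(s - 5)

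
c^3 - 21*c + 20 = (c - 4)*(c - 1)*(c + 5)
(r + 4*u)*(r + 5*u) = r^2 + 9*r*u + 20*u^2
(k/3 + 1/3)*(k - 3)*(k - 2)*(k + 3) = k^4/3 - k^3/3 - 11*k^2/3 + 3*k + 6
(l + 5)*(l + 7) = l^2 + 12*l + 35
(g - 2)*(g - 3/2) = g^2 - 7*g/2 + 3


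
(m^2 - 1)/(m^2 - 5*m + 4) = (m + 1)/(m - 4)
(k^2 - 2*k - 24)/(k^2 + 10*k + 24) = (k - 6)/(k + 6)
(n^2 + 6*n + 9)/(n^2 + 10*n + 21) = (n + 3)/(n + 7)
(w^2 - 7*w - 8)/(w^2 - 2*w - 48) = (w + 1)/(w + 6)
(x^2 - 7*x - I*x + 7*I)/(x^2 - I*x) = (x - 7)/x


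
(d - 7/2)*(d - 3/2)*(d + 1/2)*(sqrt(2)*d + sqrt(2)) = sqrt(2)*d^4 - 7*sqrt(2)*d^3/2 - 7*sqrt(2)*d^2/4 + 43*sqrt(2)*d/8 + 21*sqrt(2)/8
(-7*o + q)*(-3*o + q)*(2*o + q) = 42*o^3 + o^2*q - 8*o*q^2 + q^3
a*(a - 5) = a^2 - 5*a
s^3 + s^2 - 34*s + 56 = (s - 4)*(s - 2)*(s + 7)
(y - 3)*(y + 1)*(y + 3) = y^3 + y^2 - 9*y - 9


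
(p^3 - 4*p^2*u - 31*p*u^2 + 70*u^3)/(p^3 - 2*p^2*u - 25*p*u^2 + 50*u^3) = (p - 7*u)/(p - 5*u)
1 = 1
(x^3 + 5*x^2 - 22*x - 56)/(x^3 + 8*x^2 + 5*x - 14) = (x - 4)/(x - 1)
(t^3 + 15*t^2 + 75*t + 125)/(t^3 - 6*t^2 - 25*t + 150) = (t^2 + 10*t + 25)/(t^2 - 11*t + 30)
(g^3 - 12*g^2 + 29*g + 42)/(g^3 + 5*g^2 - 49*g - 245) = (g^2 - 5*g - 6)/(g^2 + 12*g + 35)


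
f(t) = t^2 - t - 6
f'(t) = 2*t - 1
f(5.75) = 21.31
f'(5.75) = 10.50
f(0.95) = -6.05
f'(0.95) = 0.90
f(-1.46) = -2.41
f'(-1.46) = -3.92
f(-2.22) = 1.15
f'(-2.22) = -5.44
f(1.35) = -5.53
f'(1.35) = 1.70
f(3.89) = 5.24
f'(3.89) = 6.78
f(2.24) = -3.22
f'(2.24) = 3.48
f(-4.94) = 23.34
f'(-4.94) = -10.88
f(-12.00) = 150.00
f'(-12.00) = -25.00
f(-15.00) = 234.00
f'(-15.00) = -31.00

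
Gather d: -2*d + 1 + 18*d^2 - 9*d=18*d^2 - 11*d + 1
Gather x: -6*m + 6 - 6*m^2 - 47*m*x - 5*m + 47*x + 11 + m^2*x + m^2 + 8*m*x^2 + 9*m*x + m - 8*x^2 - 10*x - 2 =-5*m^2 - 10*m + x^2*(8*m - 8) + x*(m^2 - 38*m + 37) + 15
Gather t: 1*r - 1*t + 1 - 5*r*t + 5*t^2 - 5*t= r + 5*t^2 + t*(-5*r - 6) + 1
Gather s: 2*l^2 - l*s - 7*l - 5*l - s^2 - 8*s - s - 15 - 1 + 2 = 2*l^2 - 12*l - s^2 + s*(-l - 9) - 14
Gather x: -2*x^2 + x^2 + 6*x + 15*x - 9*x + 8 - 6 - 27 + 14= -x^2 + 12*x - 11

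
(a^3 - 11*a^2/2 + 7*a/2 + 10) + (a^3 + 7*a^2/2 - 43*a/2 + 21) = 2*a^3 - 2*a^2 - 18*a + 31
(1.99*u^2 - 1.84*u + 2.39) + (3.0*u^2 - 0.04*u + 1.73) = 4.99*u^2 - 1.88*u + 4.12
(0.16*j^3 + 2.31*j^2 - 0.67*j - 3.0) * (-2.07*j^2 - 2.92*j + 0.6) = -0.3312*j^5 - 5.2489*j^4 - 5.2623*j^3 + 9.5524*j^2 + 8.358*j - 1.8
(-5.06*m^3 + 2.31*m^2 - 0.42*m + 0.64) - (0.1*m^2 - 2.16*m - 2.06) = -5.06*m^3 + 2.21*m^2 + 1.74*m + 2.7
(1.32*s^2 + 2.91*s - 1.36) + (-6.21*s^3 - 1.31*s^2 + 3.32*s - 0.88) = -6.21*s^3 + 0.01*s^2 + 6.23*s - 2.24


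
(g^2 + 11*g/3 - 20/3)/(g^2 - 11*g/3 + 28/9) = 3*(g + 5)/(3*g - 7)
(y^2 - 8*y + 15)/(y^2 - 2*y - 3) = (y - 5)/(y + 1)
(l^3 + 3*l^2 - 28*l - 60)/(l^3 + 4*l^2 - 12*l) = (l^2 - 3*l - 10)/(l*(l - 2))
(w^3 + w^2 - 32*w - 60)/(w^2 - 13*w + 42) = (w^2 + 7*w + 10)/(w - 7)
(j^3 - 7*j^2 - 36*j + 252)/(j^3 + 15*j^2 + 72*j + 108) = (j^2 - 13*j + 42)/(j^2 + 9*j + 18)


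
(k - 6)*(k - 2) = k^2 - 8*k + 12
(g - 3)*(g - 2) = g^2 - 5*g + 6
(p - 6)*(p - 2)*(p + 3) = p^3 - 5*p^2 - 12*p + 36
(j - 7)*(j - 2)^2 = j^3 - 11*j^2 + 32*j - 28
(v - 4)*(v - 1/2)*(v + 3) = v^3 - 3*v^2/2 - 23*v/2 + 6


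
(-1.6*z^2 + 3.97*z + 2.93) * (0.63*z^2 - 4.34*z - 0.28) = -1.008*z^4 + 9.4451*z^3 - 14.9359*z^2 - 13.8278*z - 0.8204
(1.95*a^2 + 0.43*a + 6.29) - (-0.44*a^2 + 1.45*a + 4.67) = 2.39*a^2 - 1.02*a + 1.62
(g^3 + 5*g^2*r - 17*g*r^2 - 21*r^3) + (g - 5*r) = g^3 + 5*g^2*r - 17*g*r^2 + g - 21*r^3 - 5*r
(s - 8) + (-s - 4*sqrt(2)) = -8 - 4*sqrt(2)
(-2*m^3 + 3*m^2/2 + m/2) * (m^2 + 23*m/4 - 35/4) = -2*m^5 - 10*m^4 + 213*m^3/8 - 41*m^2/4 - 35*m/8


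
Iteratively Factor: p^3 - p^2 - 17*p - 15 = (p + 3)*(p^2 - 4*p - 5) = (p - 5)*(p + 3)*(p + 1)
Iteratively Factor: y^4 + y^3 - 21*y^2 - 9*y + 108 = (y + 3)*(y^3 - 2*y^2 - 15*y + 36) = (y - 3)*(y + 3)*(y^2 + y - 12) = (y - 3)^2*(y + 3)*(y + 4)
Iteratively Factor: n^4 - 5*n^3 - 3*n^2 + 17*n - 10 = (n + 2)*(n^3 - 7*n^2 + 11*n - 5) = (n - 1)*(n + 2)*(n^2 - 6*n + 5) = (n - 5)*(n - 1)*(n + 2)*(n - 1)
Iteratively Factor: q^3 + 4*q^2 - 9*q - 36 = (q + 4)*(q^2 - 9) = (q + 3)*(q + 4)*(q - 3)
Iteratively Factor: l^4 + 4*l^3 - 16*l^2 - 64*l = (l + 4)*(l^3 - 16*l) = (l - 4)*(l + 4)*(l^2 + 4*l) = (l - 4)*(l + 4)^2*(l)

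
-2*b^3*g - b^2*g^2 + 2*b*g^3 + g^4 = g*(-b + g)*(b + g)*(2*b + g)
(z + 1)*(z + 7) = z^2 + 8*z + 7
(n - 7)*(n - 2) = n^2 - 9*n + 14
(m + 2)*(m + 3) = m^2 + 5*m + 6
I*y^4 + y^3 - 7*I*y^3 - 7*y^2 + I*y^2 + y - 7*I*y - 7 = (y - 7)*(y - I)*(y + I)*(I*y + 1)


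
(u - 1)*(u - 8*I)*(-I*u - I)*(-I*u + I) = -u^4 + u^3 + 8*I*u^3 + u^2 - 8*I*u^2 - u - 8*I*u + 8*I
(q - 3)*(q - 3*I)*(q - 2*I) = q^3 - 3*q^2 - 5*I*q^2 - 6*q + 15*I*q + 18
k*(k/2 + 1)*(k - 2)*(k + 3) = k^4/2 + 3*k^3/2 - 2*k^2 - 6*k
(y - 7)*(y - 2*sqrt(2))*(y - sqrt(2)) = y^3 - 7*y^2 - 3*sqrt(2)*y^2 + 4*y + 21*sqrt(2)*y - 28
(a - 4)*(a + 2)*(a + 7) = a^3 + 5*a^2 - 22*a - 56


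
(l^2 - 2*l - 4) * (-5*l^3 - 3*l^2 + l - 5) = -5*l^5 + 7*l^4 + 27*l^3 + 5*l^2 + 6*l + 20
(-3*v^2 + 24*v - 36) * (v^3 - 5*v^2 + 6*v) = -3*v^5 + 39*v^4 - 174*v^3 + 324*v^2 - 216*v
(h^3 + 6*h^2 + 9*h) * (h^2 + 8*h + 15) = h^5 + 14*h^4 + 72*h^3 + 162*h^2 + 135*h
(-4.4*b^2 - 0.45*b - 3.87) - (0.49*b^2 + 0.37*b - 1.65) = -4.89*b^2 - 0.82*b - 2.22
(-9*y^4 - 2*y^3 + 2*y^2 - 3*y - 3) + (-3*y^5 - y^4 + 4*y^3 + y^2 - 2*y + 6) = -3*y^5 - 10*y^4 + 2*y^3 + 3*y^2 - 5*y + 3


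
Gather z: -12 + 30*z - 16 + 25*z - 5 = 55*z - 33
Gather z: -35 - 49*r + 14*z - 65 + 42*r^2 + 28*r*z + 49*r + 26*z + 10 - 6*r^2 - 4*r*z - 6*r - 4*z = 36*r^2 - 6*r + z*(24*r + 36) - 90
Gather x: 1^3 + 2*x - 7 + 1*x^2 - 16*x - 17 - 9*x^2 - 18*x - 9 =-8*x^2 - 32*x - 32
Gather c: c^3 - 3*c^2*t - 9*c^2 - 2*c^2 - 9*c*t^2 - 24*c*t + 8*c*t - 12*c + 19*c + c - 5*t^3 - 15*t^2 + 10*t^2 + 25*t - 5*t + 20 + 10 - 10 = c^3 + c^2*(-3*t - 11) + c*(-9*t^2 - 16*t + 8) - 5*t^3 - 5*t^2 + 20*t + 20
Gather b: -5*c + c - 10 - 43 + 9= -4*c - 44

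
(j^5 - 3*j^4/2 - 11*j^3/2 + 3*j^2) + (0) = j^5 - 3*j^4/2 - 11*j^3/2 + 3*j^2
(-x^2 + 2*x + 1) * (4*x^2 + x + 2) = -4*x^4 + 7*x^3 + 4*x^2 + 5*x + 2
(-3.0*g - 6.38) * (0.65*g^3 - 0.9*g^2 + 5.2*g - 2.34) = -1.95*g^4 - 1.447*g^3 - 9.858*g^2 - 26.156*g + 14.9292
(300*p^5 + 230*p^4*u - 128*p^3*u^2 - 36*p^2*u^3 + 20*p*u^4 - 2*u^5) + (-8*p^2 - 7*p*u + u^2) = 300*p^5 + 230*p^4*u - 128*p^3*u^2 - 36*p^2*u^3 - 8*p^2 + 20*p*u^4 - 7*p*u - 2*u^5 + u^2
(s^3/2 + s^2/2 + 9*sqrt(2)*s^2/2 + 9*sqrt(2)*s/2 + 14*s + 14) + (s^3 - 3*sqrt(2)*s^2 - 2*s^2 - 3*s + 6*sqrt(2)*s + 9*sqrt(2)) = 3*s^3/2 - 3*s^2/2 + 3*sqrt(2)*s^2/2 + 11*s + 21*sqrt(2)*s/2 + 9*sqrt(2) + 14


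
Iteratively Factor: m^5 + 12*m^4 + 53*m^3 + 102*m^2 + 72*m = (m + 3)*(m^4 + 9*m^3 + 26*m^2 + 24*m) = m*(m + 3)*(m^3 + 9*m^2 + 26*m + 24) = m*(m + 3)*(m + 4)*(m^2 + 5*m + 6) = m*(m + 3)^2*(m + 4)*(m + 2)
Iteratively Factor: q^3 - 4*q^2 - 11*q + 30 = (q - 2)*(q^2 - 2*q - 15) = (q - 2)*(q + 3)*(q - 5)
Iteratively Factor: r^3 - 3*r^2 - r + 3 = (r - 1)*(r^2 - 2*r - 3) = (r - 3)*(r - 1)*(r + 1)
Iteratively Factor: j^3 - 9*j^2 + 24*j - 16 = (j - 4)*(j^2 - 5*j + 4) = (j - 4)*(j - 1)*(j - 4)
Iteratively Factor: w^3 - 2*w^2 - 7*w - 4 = (w - 4)*(w^2 + 2*w + 1) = (w - 4)*(w + 1)*(w + 1)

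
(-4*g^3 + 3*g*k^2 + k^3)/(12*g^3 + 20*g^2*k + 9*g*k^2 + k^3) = (-2*g^2 + g*k + k^2)/(6*g^2 + 7*g*k + k^2)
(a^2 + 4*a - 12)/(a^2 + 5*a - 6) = (a - 2)/(a - 1)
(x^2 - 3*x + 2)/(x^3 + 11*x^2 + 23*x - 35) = (x - 2)/(x^2 + 12*x + 35)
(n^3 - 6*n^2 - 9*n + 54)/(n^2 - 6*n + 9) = (n^2 - 3*n - 18)/(n - 3)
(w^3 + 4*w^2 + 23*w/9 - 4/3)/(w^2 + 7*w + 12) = (w^2 + w - 4/9)/(w + 4)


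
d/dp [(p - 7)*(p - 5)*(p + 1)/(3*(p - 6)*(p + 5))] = (p^4 - 2*p^3 - 102*p^2 + 590*p - 655)/(3*(p^4 - 2*p^3 - 59*p^2 + 60*p + 900))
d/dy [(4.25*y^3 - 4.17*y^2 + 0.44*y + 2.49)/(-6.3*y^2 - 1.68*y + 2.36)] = (-26.775*y^4 - 14.28*y^3 + 39.8676*y^2 + 11.6916*y + 5.2216)/(39.69*y^4 + 21.168*y^3 - 26.9136*y^2 - 7.9296*y + 5.5696)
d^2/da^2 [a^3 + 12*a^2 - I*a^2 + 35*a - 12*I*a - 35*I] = 6*a + 24 - 2*I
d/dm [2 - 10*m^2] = -20*m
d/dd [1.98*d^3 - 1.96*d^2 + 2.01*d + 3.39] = 5.94*d^2 - 3.92*d + 2.01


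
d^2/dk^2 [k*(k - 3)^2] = 6*k - 12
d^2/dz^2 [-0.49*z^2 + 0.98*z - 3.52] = -0.980000000000000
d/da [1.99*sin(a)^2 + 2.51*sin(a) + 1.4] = (3.98*sin(a) + 2.51)*cos(a)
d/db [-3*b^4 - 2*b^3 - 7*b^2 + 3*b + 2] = -12*b^3 - 6*b^2 - 14*b + 3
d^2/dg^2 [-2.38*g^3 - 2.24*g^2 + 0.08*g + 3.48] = -14.28*g - 4.48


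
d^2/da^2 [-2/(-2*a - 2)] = 2/(a + 1)^3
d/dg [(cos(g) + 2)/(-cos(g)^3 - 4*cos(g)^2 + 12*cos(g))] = 2*(-cos(g)^3 - 5*cos(g)^2 - 8*cos(g) + 12)*sin(g)/((cos(g) - 2)^2*(cos(g) + 6)^2*cos(g)^2)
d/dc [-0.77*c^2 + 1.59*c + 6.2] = 1.59 - 1.54*c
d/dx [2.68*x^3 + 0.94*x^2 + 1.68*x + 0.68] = 8.04*x^2 + 1.88*x + 1.68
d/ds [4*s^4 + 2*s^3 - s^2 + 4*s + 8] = 16*s^3 + 6*s^2 - 2*s + 4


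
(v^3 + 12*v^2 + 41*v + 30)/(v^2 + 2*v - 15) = (v^2 + 7*v + 6)/(v - 3)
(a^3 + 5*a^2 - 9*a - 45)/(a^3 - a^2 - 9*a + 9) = (a + 5)/(a - 1)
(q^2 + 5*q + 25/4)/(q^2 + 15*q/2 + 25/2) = (q + 5/2)/(q + 5)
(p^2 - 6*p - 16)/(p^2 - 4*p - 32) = (p + 2)/(p + 4)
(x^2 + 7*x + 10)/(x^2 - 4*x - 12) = (x + 5)/(x - 6)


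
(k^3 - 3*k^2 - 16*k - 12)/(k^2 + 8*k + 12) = (k^2 - 5*k - 6)/(k + 6)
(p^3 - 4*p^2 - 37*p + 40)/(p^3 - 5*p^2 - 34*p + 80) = (p - 1)/(p - 2)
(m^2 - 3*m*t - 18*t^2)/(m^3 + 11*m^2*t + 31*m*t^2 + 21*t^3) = (m - 6*t)/(m^2 + 8*m*t + 7*t^2)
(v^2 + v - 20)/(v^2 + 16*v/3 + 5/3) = 3*(v - 4)/(3*v + 1)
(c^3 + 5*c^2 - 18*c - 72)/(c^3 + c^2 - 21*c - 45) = (c^2 + 2*c - 24)/(c^2 - 2*c - 15)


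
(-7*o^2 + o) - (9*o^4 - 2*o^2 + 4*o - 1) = -9*o^4 - 5*o^2 - 3*o + 1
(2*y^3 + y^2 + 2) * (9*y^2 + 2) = 18*y^5 + 9*y^4 + 4*y^3 + 20*y^2 + 4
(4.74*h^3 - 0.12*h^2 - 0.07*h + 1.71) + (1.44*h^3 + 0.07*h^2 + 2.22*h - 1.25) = 6.18*h^3 - 0.05*h^2 + 2.15*h + 0.46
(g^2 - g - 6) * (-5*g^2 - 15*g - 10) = -5*g^4 - 10*g^3 + 35*g^2 + 100*g + 60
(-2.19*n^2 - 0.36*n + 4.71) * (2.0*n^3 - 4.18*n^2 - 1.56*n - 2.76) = -4.38*n^5 + 8.4342*n^4 + 14.3412*n^3 - 13.0818*n^2 - 6.354*n - 12.9996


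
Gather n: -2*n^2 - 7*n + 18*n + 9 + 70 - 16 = -2*n^2 + 11*n + 63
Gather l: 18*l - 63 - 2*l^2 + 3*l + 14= -2*l^2 + 21*l - 49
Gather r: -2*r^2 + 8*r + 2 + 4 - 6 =-2*r^2 + 8*r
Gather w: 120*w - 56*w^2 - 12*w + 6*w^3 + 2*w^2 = 6*w^3 - 54*w^2 + 108*w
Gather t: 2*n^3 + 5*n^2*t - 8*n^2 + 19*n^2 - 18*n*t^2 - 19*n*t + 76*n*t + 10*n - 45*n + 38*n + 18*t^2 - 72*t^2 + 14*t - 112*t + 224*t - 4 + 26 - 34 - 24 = 2*n^3 + 11*n^2 + 3*n + t^2*(-18*n - 54) + t*(5*n^2 + 57*n + 126) - 36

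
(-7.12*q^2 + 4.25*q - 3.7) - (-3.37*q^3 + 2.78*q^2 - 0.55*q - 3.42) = 3.37*q^3 - 9.9*q^2 + 4.8*q - 0.28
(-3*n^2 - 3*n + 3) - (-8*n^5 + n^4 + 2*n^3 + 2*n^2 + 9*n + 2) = 8*n^5 - n^4 - 2*n^3 - 5*n^2 - 12*n + 1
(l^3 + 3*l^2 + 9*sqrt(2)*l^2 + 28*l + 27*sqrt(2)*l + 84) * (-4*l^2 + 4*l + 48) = -4*l^5 - 36*sqrt(2)*l^4 - 8*l^4 - 72*sqrt(2)*l^3 - 52*l^3 - 80*l^2 + 540*sqrt(2)*l^2 + 1680*l + 1296*sqrt(2)*l + 4032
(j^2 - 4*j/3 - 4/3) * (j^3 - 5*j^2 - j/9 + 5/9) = j^5 - 19*j^4/3 + 47*j^3/9 + 199*j^2/27 - 16*j/27 - 20/27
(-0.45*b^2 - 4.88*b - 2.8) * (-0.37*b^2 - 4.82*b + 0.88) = 0.1665*b^4 + 3.9746*b^3 + 24.1616*b^2 + 9.2016*b - 2.464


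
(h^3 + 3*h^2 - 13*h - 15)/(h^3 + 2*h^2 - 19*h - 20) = (h - 3)/(h - 4)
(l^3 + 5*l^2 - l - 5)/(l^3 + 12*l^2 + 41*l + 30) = (l - 1)/(l + 6)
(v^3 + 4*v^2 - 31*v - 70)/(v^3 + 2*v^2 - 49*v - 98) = (v - 5)/(v - 7)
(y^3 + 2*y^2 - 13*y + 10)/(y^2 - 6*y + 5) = (y^2 + 3*y - 10)/(y - 5)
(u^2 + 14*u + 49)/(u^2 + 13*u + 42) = (u + 7)/(u + 6)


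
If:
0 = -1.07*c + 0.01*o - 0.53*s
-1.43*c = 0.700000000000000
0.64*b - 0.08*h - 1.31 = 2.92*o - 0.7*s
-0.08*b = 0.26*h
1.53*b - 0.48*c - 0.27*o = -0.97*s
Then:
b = -0.85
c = -0.49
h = 0.26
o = -0.41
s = 0.98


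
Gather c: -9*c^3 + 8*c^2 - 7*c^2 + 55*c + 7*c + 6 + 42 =-9*c^3 + c^2 + 62*c + 48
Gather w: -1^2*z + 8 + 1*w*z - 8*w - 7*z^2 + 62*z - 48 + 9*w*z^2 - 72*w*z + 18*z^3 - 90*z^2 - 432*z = w*(9*z^2 - 71*z - 8) + 18*z^3 - 97*z^2 - 371*z - 40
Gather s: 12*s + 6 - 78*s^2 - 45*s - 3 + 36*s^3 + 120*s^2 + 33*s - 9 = 36*s^3 + 42*s^2 - 6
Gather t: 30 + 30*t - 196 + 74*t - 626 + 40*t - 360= 144*t - 1152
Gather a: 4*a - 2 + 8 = 4*a + 6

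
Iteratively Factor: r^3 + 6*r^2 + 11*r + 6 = (r + 1)*(r^2 + 5*r + 6) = (r + 1)*(r + 2)*(r + 3)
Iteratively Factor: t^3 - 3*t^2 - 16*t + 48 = (t + 4)*(t^2 - 7*t + 12) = (t - 3)*(t + 4)*(t - 4)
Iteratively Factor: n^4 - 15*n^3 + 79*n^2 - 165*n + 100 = (n - 4)*(n^3 - 11*n^2 + 35*n - 25) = (n - 4)*(n - 1)*(n^2 - 10*n + 25) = (n - 5)*(n - 4)*(n - 1)*(n - 5)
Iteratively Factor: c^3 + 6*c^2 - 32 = (c - 2)*(c^2 + 8*c + 16) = (c - 2)*(c + 4)*(c + 4)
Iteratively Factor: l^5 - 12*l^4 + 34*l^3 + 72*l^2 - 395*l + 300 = (l - 5)*(l^4 - 7*l^3 - l^2 + 67*l - 60) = (l - 5)^2*(l^3 - 2*l^2 - 11*l + 12) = (l - 5)^2*(l - 1)*(l^2 - l - 12) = (l - 5)^2*(l - 1)*(l + 3)*(l - 4)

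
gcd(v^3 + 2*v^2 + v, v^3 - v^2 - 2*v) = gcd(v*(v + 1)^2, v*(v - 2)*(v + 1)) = v^2 + v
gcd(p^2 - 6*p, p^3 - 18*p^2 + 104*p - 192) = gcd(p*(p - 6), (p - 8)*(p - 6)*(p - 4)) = p - 6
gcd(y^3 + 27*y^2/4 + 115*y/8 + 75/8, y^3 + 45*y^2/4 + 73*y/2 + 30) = y + 5/4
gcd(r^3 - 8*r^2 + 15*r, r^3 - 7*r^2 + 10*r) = r^2 - 5*r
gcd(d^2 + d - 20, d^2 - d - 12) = d - 4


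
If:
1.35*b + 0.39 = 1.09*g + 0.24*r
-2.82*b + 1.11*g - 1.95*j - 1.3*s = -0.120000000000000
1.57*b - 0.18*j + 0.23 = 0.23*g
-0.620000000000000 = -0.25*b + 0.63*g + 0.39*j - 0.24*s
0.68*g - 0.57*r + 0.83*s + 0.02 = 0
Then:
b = -0.25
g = -0.28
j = -0.55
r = 1.48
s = 1.22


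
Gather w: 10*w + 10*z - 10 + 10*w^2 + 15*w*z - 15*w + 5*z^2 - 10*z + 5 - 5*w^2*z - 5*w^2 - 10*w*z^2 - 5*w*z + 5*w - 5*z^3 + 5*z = w^2*(5 - 5*z) + w*(-10*z^2 + 10*z) - 5*z^3 + 5*z^2 + 5*z - 5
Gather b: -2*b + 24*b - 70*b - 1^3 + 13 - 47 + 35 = -48*b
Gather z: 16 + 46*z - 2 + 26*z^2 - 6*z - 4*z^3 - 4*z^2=-4*z^3 + 22*z^2 + 40*z + 14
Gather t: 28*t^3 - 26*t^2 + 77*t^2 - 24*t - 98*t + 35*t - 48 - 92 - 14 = 28*t^3 + 51*t^2 - 87*t - 154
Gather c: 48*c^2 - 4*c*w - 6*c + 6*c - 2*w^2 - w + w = 48*c^2 - 4*c*w - 2*w^2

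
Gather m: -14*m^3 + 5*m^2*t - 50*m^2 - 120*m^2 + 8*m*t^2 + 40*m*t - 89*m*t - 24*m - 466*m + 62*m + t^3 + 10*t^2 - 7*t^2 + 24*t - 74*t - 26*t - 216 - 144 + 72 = -14*m^3 + m^2*(5*t - 170) + m*(8*t^2 - 49*t - 428) + t^3 + 3*t^2 - 76*t - 288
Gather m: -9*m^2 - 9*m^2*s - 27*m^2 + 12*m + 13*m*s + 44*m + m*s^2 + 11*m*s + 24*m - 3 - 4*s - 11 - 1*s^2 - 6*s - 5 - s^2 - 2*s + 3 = m^2*(-9*s - 36) + m*(s^2 + 24*s + 80) - 2*s^2 - 12*s - 16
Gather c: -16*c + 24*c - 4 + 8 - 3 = 8*c + 1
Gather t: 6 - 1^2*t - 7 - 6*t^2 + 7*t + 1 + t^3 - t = t^3 - 6*t^2 + 5*t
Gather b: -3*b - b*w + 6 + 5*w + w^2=b*(-w - 3) + w^2 + 5*w + 6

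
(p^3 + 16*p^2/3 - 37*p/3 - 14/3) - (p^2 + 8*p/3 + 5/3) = p^3 + 13*p^2/3 - 15*p - 19/3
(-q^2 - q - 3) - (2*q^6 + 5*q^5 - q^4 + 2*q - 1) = -2*q^6 - 5*q^5 + q^4 - q^2 - 3*q - 2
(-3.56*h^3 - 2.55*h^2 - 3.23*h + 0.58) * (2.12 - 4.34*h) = 15.4504*h^4 + 3.5198*h^3 + 8.6122*h^2 - 9.3648*h + 1.2296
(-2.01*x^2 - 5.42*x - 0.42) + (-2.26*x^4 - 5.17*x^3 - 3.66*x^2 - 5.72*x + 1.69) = -2.26*x^4 - 5.17*x^3 - 5.67*x^2 - 11.14*x + 1.27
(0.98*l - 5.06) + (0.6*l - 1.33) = 1.58*l - 6.39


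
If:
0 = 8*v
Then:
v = 0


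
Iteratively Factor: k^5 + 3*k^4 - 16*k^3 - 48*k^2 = (k)*(k^4 + 3*k^3 - 16*k^2 - 48*k) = k*(k + 3)*(k^3 - 16*k) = k^2*(k + 3)*(k^2 - 16) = k^2*(k - 4)*(k + 3)*(k + 4)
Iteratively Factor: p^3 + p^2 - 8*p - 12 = (p + 2)*(p^2 - p - 6) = (p + 2)^2*(p - 3)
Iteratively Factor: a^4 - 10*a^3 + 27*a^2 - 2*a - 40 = (a - 2)*(a^3 - 8*a^2 + 11*a + 20) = (a - 2)*(a + 1)*(a^2 - 9*a + 20) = (a - 5)*(a - 2)*(a + 1)*(a - 4)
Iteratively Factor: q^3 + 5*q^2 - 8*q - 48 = (q - 3)*(q^2 + 8*q + 16) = (q - 3)*(q + 4)*(q + 4)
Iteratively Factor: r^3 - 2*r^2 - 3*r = (r + 1)*(r^2 - 3*r) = r*(r + 1)*(r - 3)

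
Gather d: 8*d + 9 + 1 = 8*d + 10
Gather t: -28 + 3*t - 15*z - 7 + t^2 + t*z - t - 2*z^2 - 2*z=t^2 + t*(z + 2) - 2*z^2 - 17*z - 35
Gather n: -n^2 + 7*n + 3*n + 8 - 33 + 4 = -n^2 + 10*n - 21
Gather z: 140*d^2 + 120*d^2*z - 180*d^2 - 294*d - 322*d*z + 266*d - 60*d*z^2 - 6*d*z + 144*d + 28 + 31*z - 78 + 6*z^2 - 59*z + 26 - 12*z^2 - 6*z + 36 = -40*d^2 + 116*d + z^2*(-60*d - 6) + z*(120*d^2 - 328*d - 34) + 12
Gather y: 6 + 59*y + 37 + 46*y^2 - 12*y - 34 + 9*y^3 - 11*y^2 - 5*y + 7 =9*y^3 + 35*y^2 + 42*y + 16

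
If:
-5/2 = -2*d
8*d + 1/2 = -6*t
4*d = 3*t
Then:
No Solution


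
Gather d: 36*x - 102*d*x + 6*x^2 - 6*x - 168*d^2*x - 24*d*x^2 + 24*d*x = -168*d^2*x + d*(-24*x^2 - 78*x) + 6*x^2 + 30*x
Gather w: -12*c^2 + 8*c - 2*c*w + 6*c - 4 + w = -12*c^2 + 14*c + w*(1 - 2*c) - 4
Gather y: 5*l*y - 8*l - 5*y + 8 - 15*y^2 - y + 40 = -8*l - 15*y^2 + y*(5*l - 6) + 48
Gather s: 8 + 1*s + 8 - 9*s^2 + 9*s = -9*s^2 + 10*s + 16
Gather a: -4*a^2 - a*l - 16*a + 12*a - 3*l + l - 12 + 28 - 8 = -4*a^2 + a*(-l - 4) - 2*l + 8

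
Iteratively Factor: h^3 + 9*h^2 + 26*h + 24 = (h + 2)*(h^2 + 7*h + 12) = (h + 2)*(h + 3)*(h + 4)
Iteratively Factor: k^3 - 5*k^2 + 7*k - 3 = (k - 1)*(k^2 - 4*k + 3) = (k - 1)^2*(k - 3)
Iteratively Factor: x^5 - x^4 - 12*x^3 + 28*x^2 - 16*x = (x - 2)*(x^4 + x^3 - 10*x^2 + 8*x) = (x - 2)*(x + 4)*(x^3 - 3*x^2 + 2*x) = x*(x - 2)*(x + 4)*(x^2 - 3*x + 2) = x*(x - 2)*(x - 1)*(x + 4)*(x - 2)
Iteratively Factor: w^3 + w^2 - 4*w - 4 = (w + 2)*(w^2 - w - 2) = (w + 1)*(w + 2)*(w - 2)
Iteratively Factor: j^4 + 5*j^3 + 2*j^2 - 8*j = (j + 2)*(j^3 + 3*j^2 - 4*j) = (j + 2)*(j + 4)*(j^2 - j) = j*(j + 2)*(j + 4)*(j - 1)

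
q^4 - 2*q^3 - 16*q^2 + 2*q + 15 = (q - 5)*(q - 1)*(q + 1)*(q + 3)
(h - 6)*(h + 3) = h^2 - 3*h - 18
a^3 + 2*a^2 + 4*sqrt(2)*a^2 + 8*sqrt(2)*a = a*(a + 2)*(a + 4*sqrt(2))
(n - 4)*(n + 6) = n^2 + 2*n - 24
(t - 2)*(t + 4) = t^2 + 2*t - 8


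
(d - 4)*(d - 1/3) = d^2 - 13*d/3 + 4/3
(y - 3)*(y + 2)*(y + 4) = y^3 + 3*y^2 - 10*y - 24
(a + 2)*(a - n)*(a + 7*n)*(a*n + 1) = a^4*n + 6*a^3*n^2 + 2*a^3*n + a^3 - 7*a^2*n^3 + 12*a^2*n^2 + 6*a^2*n + 2*a^2 - 14*a*n^3 - 7*a*n^2 + 12*a*n - 14*n^2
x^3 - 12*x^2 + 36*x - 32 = (x - 8)*(x - 2)^2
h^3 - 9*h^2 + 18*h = h*(h - 6)*(h - 3)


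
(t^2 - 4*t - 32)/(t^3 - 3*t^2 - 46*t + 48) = (t + 4)/(t^2 + 5*t - 6)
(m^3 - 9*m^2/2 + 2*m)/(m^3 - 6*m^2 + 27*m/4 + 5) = 2*m*(2*m - 1)/(4*m^2 - 8*m - 5)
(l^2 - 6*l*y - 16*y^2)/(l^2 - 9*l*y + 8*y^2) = (-l - 2*y)/(-l + y)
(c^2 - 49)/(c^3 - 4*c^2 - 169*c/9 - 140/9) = 9*(c + 7)/(9*c^2 + 27*c + 20)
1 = 1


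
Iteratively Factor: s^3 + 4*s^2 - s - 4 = (s + 4)*(s^2 - 1) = (s - 1)*(s + 4)*(s + 1)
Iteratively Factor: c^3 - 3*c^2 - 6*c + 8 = (c - 4)*(c^2 + c - 2) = (c - 4)*(c + 2)*(c - 1)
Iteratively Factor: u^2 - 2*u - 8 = (u - 4)*(u + 2)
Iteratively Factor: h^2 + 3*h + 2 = (h + 2)*(h + 1)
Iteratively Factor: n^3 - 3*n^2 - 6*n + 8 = (n - 4)*(n^2 + n - 2) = (n - 4)*(n - 1)*(n + 2)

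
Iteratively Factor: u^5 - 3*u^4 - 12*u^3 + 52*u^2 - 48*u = (u + 4)*(u^4 - 7*u^3 + 16*u^2 - 12*u) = (u - 2)*(u + 4)*(u^3 - 5*u^2 + 6*u) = u*(u - 2)*(u + 4)*(u^2 - 5*u + 6) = u*(u - 2)^2*(u + 4)*(u - 3)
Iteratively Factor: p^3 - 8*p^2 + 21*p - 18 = (p - 3)*(p^2 - 5*p + 6) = (p - 3)^2*(p - 2)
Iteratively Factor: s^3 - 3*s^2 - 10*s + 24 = (s - 4)*(s^2 + s - 6) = (s - 4)*(s - 2)*(s + 3)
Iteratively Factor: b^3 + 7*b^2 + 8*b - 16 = (b + 4)*(b^2 + 3*b - 4) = (b - 1)*(b + 4)*(b + 4)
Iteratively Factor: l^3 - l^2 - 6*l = (l + 2)*(l^2 - 3*l) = l*(l + 2)*(l - 3)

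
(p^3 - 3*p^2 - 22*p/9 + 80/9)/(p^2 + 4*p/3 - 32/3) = (3*p^2 - p - 10)/(3*(p + 4))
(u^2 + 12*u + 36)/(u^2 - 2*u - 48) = (u + 6)/(u - 8)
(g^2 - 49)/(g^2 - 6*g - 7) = (g + 7)/(g + 1)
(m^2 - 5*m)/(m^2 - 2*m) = (m - 5)/(m - 2)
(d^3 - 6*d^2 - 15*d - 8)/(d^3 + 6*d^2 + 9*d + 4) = (d - 8)/(d + 4)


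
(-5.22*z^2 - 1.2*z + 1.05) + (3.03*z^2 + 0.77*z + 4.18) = -2.19*z^2 - 0.43*z + 5.23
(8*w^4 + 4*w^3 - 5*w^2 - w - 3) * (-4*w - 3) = -32*w^5 - 40*w^4 + 8*w^3 + 19*w^2 + 15*w + 9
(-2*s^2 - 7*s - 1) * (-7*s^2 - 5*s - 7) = 14*s^4 + 59*s^3 + 56*s^2 + 54*s + 7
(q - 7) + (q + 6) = 2*q - 1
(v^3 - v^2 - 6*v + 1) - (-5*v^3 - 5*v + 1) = 6*v^3 - v^2 - v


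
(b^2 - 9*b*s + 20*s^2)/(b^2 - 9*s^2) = (b^2 - 9*b*s + 20*s^2)/(b^2 - 9*s^2)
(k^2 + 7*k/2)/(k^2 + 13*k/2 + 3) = k*(2*k + 7)/(2*k^2 + 13*k + 6)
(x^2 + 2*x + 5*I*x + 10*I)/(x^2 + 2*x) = (x + 5*I)/x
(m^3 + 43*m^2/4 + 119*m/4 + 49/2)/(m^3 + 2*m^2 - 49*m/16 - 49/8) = 4*(m + 7)/(4*m - 7)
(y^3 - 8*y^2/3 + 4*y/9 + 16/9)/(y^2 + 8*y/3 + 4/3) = (3*y^2 - 10*y + 8)/(3*(y + 2))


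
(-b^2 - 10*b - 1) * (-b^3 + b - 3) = b^5 + 10*b^4 - 7*b^2 + 29*b + 3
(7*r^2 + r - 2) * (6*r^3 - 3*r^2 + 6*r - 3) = 42*r^5 - 15*r^4 + 27*r^3 - 9*r^2 - 15*r + 6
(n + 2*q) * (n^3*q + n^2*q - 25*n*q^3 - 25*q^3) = n^4*q + 2*n^3*q^2 + n^3*q - 25*n^2*q^3 + 2*n^2*q^2 - 50*n*q^4 - 25*n*q^3 - 50*q^4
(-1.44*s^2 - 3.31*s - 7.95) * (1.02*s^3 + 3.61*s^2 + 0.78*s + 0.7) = -1.4688*s^5 - 8.5746*s^4 - 21.1813*s^3 - 32.2893*s^2 - 8.518*s - 5.565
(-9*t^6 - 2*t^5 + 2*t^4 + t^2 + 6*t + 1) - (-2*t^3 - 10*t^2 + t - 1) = -9*t^6 - 2*t^5 + 2*t^4 + 2*t^3 + 11*t^2 + 5*t + 2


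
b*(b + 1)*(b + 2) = b^3 + 3*b^2 + 2*b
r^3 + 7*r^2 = r^2*(r + 7)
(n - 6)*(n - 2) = n^2 - 8*n + 12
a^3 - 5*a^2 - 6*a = a*(a - 6)*(a + 1)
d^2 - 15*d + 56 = (d - 8)*(d - 7)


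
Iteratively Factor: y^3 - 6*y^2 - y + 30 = (y + 2)*(y^2 - 8*y + 15) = (y - 5)*(y + 2)*(y - 3)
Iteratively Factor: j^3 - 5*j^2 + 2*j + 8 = (j - 2)*(j^2 - 3*j - 4) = (j - 2)*(j + 1)*(j - 4)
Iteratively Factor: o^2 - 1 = (o + 1)*(o - 1)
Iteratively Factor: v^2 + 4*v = (v)*(v + 4)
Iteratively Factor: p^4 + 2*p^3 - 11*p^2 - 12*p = (p + 1)*(p^3 + p^2 - 12*p) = (p + 1)*(p + 4)*(p^2 - 3*p) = (p - 3)*(p + 1)*(p + 4)*(p)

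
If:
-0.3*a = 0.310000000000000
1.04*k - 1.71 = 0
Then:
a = -1.03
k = 1.64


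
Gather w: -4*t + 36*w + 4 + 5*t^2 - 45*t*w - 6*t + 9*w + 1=5*t^2 - 10*t + w*(45 - 45*t) + 5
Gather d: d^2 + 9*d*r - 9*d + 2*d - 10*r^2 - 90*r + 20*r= d^2 + d*(9*r - 7) - 10*r^2 - 70*r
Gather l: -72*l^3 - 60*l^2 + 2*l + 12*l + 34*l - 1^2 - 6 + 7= -72*l^3 - 60*l^2 + 48*l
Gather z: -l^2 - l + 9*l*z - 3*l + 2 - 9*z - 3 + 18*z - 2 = -l^2 - 4*l + z*(9*l + 9) - 3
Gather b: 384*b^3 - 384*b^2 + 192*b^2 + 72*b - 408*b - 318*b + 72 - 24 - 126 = 384*b^3 - 192*b^2 - 654*b - 78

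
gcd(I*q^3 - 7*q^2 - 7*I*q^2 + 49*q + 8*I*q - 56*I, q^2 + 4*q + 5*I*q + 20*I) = 1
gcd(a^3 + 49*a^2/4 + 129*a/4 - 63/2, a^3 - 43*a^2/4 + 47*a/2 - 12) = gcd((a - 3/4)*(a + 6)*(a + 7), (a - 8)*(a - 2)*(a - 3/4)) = a - 3/4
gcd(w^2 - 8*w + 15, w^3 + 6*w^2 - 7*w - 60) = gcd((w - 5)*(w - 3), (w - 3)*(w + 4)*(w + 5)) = w - 3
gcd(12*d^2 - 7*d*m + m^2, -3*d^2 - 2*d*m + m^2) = 3*d - m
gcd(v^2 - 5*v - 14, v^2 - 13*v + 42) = v - 7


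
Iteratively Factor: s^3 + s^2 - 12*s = (s)*(s^2 + s - 12) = s*(s - 3)*(s + 4)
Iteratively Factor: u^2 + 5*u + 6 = (u + 2)*(u + 3)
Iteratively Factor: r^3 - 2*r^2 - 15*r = (r - 5)*(r^2 + 3*r) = (r - 5)*(r + 3)*(r)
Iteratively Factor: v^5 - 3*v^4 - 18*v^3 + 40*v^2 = (v)*(v^4 - 3*v^3 - 18*v^2 + 40*v) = v^2*(v^3 - 3*v^2 - 18*v + 40) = v^2*(v + 4)*(v^2 - 7*v + 10) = v^2*(v - 5)*(v + 4)*(v - 2)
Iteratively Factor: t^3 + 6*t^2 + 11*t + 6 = (t + 3)*(t^2 + 3*t + 2) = (t + 2)*(t + 3)*(t + 1)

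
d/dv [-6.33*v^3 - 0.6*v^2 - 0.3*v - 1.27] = -18.99*v^2 - 1.2*v - 0.3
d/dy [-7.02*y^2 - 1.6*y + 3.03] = -14.04*y - 1.6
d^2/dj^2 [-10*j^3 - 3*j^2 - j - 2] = -60*j - 6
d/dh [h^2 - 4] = 2*h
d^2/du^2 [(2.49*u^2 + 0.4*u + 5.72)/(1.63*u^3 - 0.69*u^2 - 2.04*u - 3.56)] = (13.231362*u^6 + 6.37656*u^5 + 229.348824*u^4 + 95.3842560000001*u^3 - 106.626288*u^2 + 241.565568*u + 76.812096)/(4.330747*u^9 - 5.499783*u^8 - 13.932099*u^7 - 14.937873*u^6 + 41.460084*u^5 + 57.327012*u^4 + 23.417904*u^3 - 70.68024*u^2 - 77.562432*u - 45.118016)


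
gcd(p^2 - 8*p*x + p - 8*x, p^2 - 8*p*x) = -p + 8*x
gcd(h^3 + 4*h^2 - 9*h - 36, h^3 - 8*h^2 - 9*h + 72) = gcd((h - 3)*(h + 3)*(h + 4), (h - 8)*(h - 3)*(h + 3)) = h^2 - 9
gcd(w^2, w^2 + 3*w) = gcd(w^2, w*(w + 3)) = w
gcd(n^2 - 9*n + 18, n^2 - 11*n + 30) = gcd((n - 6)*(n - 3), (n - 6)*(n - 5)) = n - 6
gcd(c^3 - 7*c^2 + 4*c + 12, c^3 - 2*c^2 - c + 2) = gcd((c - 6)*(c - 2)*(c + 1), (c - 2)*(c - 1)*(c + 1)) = c^2 - c - 2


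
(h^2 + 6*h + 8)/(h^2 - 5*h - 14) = (h + 4)/(h - 7)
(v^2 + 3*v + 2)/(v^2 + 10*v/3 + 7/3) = 3*(v + 2)/(3*v + 7)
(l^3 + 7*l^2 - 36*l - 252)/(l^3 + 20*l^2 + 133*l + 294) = (l - 6)/(l + 7)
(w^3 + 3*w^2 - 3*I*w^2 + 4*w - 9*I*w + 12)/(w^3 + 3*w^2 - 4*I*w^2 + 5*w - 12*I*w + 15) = (w - 4*I)/(w - 5*I)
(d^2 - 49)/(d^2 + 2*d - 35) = (d - 7)/(d - 5)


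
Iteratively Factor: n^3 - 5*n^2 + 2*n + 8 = (n + 1)*(n^2 - 6*n + 8) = (n - 2)*(n + 1)*(n - 4)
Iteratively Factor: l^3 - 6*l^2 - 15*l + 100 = (l + 4)*(l^2 - 10*l + 25) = (l - 5)*(l + 4)*(l - 5)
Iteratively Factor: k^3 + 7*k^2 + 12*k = (k)*(k^2 + 7*k + 12) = k*(k + 3)*(k + 4)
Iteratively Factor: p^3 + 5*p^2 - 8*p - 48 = (p - 3)*(p^2 + 8*p + 16) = (p - 3)*(p + 4)*(p + 4)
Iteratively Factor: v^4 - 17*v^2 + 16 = (v - 4)*(v^3 + 4*v^2 - v - 4) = (v - 4)*(v - 1)*(v^2 + 5*v + 4) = (v - 4)*(v - 1)*(v + 1)*(v + 4)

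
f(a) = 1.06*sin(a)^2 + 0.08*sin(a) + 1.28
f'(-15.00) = 0.99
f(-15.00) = 1.68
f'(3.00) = -0.38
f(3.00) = 1.31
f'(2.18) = -1.04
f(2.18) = 2.06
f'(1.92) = -0.71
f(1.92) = 2.29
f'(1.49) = 0.18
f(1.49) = 2.41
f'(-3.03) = 0.16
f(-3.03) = 1.28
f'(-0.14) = -0.21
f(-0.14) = 1.29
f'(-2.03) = 0.81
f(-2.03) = 2.06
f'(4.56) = 0.31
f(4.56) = 2.24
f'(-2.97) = 0.28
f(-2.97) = 1.30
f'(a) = 2.12*sin(a)*cos(a) + 0.08*cos(a)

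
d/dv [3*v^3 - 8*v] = 9*v^2 - 8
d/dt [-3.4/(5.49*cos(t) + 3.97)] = -18.666*sin(t)/(5.49*cos(t) + 3.97)^2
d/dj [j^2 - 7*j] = 2*j - 7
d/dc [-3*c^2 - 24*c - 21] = -6*c - 24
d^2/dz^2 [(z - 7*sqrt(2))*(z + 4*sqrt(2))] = 2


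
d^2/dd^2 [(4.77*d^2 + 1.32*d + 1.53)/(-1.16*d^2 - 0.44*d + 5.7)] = (1.31683200000001*d^3 - 201.588048*d^2 - 57.052512*d - 337.400856)/(1.560896*d^6 + 1.776192*d^5 - 22.336032*d^4 - 17.370496*d^3 + 109.75464*d^2 + 42.8868*d - 185.193)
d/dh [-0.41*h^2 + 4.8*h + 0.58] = 4.8 - 0.82*h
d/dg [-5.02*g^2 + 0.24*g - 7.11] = 0.24 - 10.04*g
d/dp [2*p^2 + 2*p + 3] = 4*p + 2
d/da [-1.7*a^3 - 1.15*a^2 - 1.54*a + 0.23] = -5.1*a^2 - 2.3*a - 1.54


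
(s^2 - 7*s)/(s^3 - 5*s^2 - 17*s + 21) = s/(s^2 + 2*s - 3)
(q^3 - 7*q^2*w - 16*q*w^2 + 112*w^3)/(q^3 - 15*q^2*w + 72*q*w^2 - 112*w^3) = (q + 4*w)/(q - 4*w)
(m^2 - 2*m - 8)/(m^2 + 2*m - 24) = (m + 2)/(m + 6)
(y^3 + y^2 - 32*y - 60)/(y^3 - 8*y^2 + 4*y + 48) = (y + 5)/(y - 4)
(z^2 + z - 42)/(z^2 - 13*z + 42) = (z + 7)/(z - 7)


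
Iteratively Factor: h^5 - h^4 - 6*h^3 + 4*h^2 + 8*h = (h - 2)*(h^4 + h^3 - 4*h^2 - 4*h) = (h - 2)^2*(h^3 + 3*h^2 + 2*h) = h*(h - 2)^2*(h^2 + 3*h + 2) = h*(h - 2)^2*(h + 2)*(h + 1)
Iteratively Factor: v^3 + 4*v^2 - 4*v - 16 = (v + 4)*(v^2 - 4) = (v + 2)*(v + 4)*(v - 2)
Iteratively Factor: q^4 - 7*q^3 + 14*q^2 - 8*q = (q - 2)*(q^3 - 5*q^2 + 4*q) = q*(q - 2)*(q^2 - 5*q + 4) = q*(q - 2)*(q - 1)*(q - 4)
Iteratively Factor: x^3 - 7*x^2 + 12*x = (x - 3)*(x^2 - 4*x) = x*(x - 3)*(x - 4)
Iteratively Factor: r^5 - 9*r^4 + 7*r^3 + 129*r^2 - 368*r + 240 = (r - 5)*(r^4 - 4*r^3 - 13*r^2 + 64*r - 48) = (r - 5)*(r - 4)*(r^3 - 13*r + 12) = (r - 5)*(r - 4)*(r - 3)*(r^2 + 3*r - 4) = (r - 5)*(r - 4)*(r - 3)*(r + 4)*(r - 1)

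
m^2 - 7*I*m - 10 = (m - 5*I)*(m - 2*I)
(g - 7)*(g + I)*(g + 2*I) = g^3 - 7*g^2 + 3*I*g^2 - 2*g - 21*I*g + 14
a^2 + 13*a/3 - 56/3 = (a - 8/3)*(a + 7)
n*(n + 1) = n^2 + n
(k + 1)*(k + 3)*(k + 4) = k^3 + 8*k^2 + 19*k + 12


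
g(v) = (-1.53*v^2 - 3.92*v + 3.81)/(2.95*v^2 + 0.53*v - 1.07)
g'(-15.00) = 0.01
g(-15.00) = -0.43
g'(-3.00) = 0.27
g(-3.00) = 0.08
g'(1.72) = 0.01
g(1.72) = -0.87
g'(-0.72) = 3575.79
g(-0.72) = 75.17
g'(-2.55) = 0.43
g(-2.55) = 0.23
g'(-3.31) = 0.21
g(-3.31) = 0.00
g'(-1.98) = 0.92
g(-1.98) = 0.59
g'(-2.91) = 0.30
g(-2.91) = 0.10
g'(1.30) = -0.22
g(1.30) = -0.84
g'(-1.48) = 2.55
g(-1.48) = 1.36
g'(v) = (-5.9*v - 0.53)*(-1.53*v^2 - 3.92*v + 3.81)/(2.95*v^2 + 0.53*v - 1.07)^2 + (-3.06*v - 3.92)/(2.95*v^2 + 0.53*v - 1.07)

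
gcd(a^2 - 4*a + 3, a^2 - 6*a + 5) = a - 1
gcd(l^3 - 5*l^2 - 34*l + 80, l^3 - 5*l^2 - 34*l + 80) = l^3 - 5*l^2 - 34*l + 80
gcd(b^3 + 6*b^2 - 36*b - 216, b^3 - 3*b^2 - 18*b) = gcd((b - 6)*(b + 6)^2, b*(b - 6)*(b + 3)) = b - 6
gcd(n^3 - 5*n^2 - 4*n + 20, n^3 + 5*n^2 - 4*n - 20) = n^2 - 4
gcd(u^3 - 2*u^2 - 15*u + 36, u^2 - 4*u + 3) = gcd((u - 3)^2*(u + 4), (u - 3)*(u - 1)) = u - 3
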